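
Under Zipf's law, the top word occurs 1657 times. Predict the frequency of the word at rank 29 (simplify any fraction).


Zipf's law: freq(rank) = f1 / rank
f1 = 1657, rank = 29
freq = 1657 / 29
GCD(1657, 29) = 1
Simplified: 1657/29

1657/29


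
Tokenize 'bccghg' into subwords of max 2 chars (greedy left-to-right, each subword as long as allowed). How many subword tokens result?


'bccghg' has 6 characters.
Chunking with max size 2:
  Chunk 1: 'bc' (positions 0-1)
  Chunk 2: 'cg' (positions 2-3)
  Chunk 3: 'hg' (positions 4-5)
Total chunks: ceil(6 / 2) = 3

3


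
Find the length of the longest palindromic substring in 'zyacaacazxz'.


Scanning 'zyacaacazxz' for palindromic substrings.
Substring at positions 2-7: 'acaaca'.
Check: reverse('acaaca') = 'acaaca' -> palindrome confirmed.
Neighbouring characters ('y' / 'z') break symmetry, so it cannot extend further.
No longer palindromic substring exists; longest length = 6

6


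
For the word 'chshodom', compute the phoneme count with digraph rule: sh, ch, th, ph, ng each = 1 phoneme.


Parsing 'chshodom' greedily, digraphs first:
  'ch' -> digraph (1 consonant phoneme) (phonemes so far: 1)
  'sh' -> digraph (1 consonant phoneme) (phonemes so far: 2)
  'o' -> vowel phoneme (phonemes so far: 3)
  'd' -> consonant phoneme (phonemes so far: 4)
  'o' -> vowel phoneme (phonemes so far: 5)
  'm' -> consonant phoneme (phonemes so far: 6)
Total phonemes: 6

6


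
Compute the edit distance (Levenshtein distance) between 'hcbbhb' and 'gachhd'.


Building DP table for s1='hcbbhb' (len 6) and s2='gachhd' (len 6):
       g  a  c  h  h  d
    0  1  2  3  4  5  6
  h 1  1  2  3  3  4  5
  c 2  2  2  2  3  4  5
  b 3  3  3  3  3  4  5
  b 4  4  4  4  4  4  5
  h 5  5  5  5  4  4  5
  b 6  6  6  6  5  5  5
Edit distance = dp[6][6] = 5

5


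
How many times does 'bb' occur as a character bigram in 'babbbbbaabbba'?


Scanning 'babbbbbaabbba' for bigram 'bb':
  Position 0: 'ba' -> no
  Position 1: 'ab' -> no
  Position 2: 'bb' -> MATCH
  Position 3: 'bb' -> MATCH
  Position 4: 'bb' -> MATCH
  Position 5: 'bb' -> MATCH
  Position 6: 'ba' -> no
  Position 7: 'aa' -> no
  Position 8: 'ab' -> no
  Position 9: 'bb' -> MATCH
  Position 10: 'bb' -> MATCH
  Position 11: 'ba' -> no
Total matches: 6

6


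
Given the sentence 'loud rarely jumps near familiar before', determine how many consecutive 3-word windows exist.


Word trigrams from [6] words:
  Trigram 1: (loud rarely jumps)
  Trigram 2: (rarely jumps near)
  Trigram 3: (jumps near familiar)
  Trigram 4: (near familiar before)
Total word trigrams: 6 - 2 = 4

4


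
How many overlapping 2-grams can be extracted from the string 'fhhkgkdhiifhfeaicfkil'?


String 'fhhkgkdhiifhfeaicfkil' has length L = 21.
Number of overlapping n-grams = L - n + 1
Substituting: 21 - 2 + 1 = 20

20


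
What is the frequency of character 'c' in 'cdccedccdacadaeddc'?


Scanning 'cdccedccdacadaeddc' for 'c':
  Position 0: 'c' -> MATCH (count: 1)
  Position 2: 'c' -> MATCH (count: 2)
  Position 3: 'c' -> MATCH (count: 3)
  Position 6: 'c' -> MATCH (count: 4)
  Position 7: 'c' -> MATCH (count: 5)
  Position 10: 'c' -> MATCH (count: 6)
  Position 17: 'c' -> MATCH (count: 7)
Total occurrences of 'c': 7

7


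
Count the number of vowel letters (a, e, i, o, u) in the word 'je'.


Scanning each character of 'je':
  Position 1: 'j' -> consonant (running count: 0)
  Position 2: 'e' -> vowel (running count: 1)
Total vowels: 1

1


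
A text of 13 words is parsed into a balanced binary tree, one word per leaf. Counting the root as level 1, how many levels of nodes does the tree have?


In a balanced binary tree with n leaves the deepest leaf is ceil(log2(n)) edges below the root,
so counting node levels inclusive of root and leaves gives ceil(log2(n)) + 1 levels.
log2(13) = 3.7004
ceil(3.7004) = 4
levels = 4 + 1 = 5

5


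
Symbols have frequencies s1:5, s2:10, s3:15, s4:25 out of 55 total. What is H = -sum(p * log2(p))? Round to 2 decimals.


Computing entropy H = -sum(p_i * log2(p_i)):
  s1: p = 5/55 = 0.0909, -p*log2(p) = 0.3145
  s2: p = 10/55 = 0.1818, -p*log2(p) = 0.4472
  s3: p = 15/55 = 0.2727, -p*log2(p) = 0.5112
  s4: p = 25/55 = 0.4545, -p*log2(p) = 0.5170
H = sum of terms = 1.7899
Rounded to 2 decimals: 1.79

1.79


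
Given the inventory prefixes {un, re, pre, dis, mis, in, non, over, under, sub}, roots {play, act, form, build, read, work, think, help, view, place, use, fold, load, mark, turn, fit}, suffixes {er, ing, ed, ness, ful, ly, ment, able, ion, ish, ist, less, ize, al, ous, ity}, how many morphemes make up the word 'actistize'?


Segmenting 'actistize' against the inventory:
  'act' -> root (morpheme 1)
  'ist' -> suffix (morpheme 2)
  'ize' -> suffix (morpheme 3)
Total morphemes: 3

3


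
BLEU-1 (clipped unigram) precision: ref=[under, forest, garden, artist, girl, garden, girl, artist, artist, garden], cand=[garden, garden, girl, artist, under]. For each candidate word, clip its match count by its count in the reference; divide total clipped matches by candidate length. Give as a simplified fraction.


Reference word counts: {'artist': 3, 'forest': 1, 'garden': 3, 'girl': 2, 'under': 1}
Checking each candidate word (with clipping):
  'garden' -> in reference (ref count 3, used 1/3) -> match (matches: 1)
  'garden' -> in reference (ref count 3, used 2/3) -> match (matches: 2)
  'girl' -> in reference (ref count 2, used 1/2) -> match (matches: 3)
  'artist' -> in reference (ref count 3, used 1/3) -> match (matches: 4)
  'under' -> in reference (ref count 1, used 1/1) -> match (matches: 5)
Clipped matches: 5, Candidate length: 5
Precision = 5/5 = 1

1


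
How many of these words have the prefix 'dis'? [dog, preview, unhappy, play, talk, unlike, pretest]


Checking each word for prefix 'dis':
  'dog' -> no (count: 0)
  'preview' -> no (count: 0)
  'unhappy' -> no (count: 0)
  'play' -> no (count: 0)
  'talk' -> no (count: 0)
  'unlike' -> no (count: 0)
  'pretest' -> no (count: 0)
Total with prefix 'dis': 0

0


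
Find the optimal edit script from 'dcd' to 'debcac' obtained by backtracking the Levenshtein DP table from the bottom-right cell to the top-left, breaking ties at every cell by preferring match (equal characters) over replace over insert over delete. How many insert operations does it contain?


Edit distance = 4. Backtracking from cell (3, 6) with preference match > replace > insert > delete,
then listing the resulting alignment 'dcd' -> 'debcac' left to right:
  Step 1: keep 'd'
  Step 2: insert 'e' [insertion #1]
  Step 3: insert 'b' [insertion #2]
  Step 4: keep 'c'
  Step 5: insert 'a' [insertion #3]
  Step 6: replace d->c
Total insertions: 3

3


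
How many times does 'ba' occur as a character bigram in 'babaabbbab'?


Scanning 'babaabbbab' for bigram 'ba':
  Position 0: 'ba' -> MATCH
  Position 1: 'ab' -> no
  Position 2: 'ba' -> MATCH
  Position 3: 'aa' -> no
  Position 4: 'ab' -> no
  Position 5: 'bb' -> no
  Position 6: 'bb' -> no
  Position 7: 'ba' -> MATCH
  Position 8: 'ab' -> no
Total matches: 3

3


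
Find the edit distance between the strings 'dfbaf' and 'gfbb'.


Building DP table for s1='dfbaf' (len 5) and s2='gfbb' (len 4):
       g  f  b  b
    0  1  2  3  4
  d 1  1  2  3  4
  f 2  2  1  2  3
  b 3  3  2  1  2
  a 4  4  3  2  2
  f 5  5  4  3  3
Edit distance = dp[5][4] = 3

3


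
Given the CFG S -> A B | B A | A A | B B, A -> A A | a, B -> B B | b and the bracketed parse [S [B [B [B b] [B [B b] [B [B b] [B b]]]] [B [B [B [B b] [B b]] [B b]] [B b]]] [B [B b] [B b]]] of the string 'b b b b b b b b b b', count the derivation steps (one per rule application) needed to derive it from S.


Every bracketed nonterminal node [X ...] in the tree is produced by exactly one rule application.
Reading the tree off as a leftmost derivation:
  Step 1: S  =>  B B   (applied S -> B B)
  Step 2: B B  =>  B B B   (applied B -> B B)
  Step 3: B B B  =>  B B B B   (applied B -> B B)
  Step 4: B B B B  =>  b B B B   (applied B -> b)
  Step 5: b B B B  =>  b B B B B   (applied B -> B B)
  Step 6: b B B B B  =>  b b B B B   (applied B -> b)
  Step 7: b b B B B  =>  b b B B B B   (applied B -> B B)
  Step 8: b b B B B B  =>  b b b B B B   (applied B -> b)
  Step 9: b b b B B B  =>  b b b b B B   (applied B -> b)
  Step 10: b b b b B B  =>  b b b b B B B   (applied B -> B B)
  Step 11: b b b b B B B  =>  b b b b B B B B   (applied B -> B B)
  Step 12: b b b b B B B B  =>  b b b b B B B B B   (applied B -> B B)
  Step 13: b b b b B B B B B  =>  b b b b b B B B B   (applied B -> b)
  Step 14: b b b b b B B B B  =>  b b b b b b B B B   (applied B -> b)
  Step 15: b b b b b b B B B  =>  b b b b b b b B B   (applied B -> b)
  Step 16: b b b b b b b B B  =>  b b b b b b b b B   (applied B -> b)
  Step 17: b b b b b b b b B  =>  b b b b b b b b B B   (applied B -> B B)
  Step 18: b b b b b b b b B B  =>  b b b b b b b b b B   (applied B -> b)
  Step 19: b b b b b b b b b B  =>  b b b b b b b b b b   (applied B -> b)
Final yield: b b b b b b b b b b
Total rewrite steps: 19

19


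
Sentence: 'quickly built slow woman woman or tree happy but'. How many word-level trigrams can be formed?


Word trigrams from [9] words:
  Trigram 1: (quickly built slow)
  Trigram 2: (built slow woman)
  Trigram 3: (slow woman woman)
  Trigram 4: (woman woman or)
  Trigram 5: (woman or tree)
  Trigram 6: (or tree happy)
  Trigram 7: (tree happy but)
Total word trigrams: 9 - 2 = 7

7


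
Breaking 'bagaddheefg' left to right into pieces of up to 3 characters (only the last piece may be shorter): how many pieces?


'bagaddheefg' has 11 characters.
Chunking with max size 3:
  Chunk 1: 'bag' (positions 0-2)
  Chunk 2: 'add' (positions 3-5)
  Chunk 3: 'hee' (positions 6-8)
  Chunk 4: 'fg' (positions 9-10)
Total chunks: ceil(11 / 3) = 4

4


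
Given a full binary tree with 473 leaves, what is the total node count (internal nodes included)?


Leaf nodes (terminals): 473
Internal nodes = n - 1 = 473 - 1 = 472
Total = leaves + internal = 473 + 472 = 945

945


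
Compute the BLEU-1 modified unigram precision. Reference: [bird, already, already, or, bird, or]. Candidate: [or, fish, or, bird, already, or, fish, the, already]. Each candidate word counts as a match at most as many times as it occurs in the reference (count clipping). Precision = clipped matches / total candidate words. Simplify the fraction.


Reference word counts: {'already': 2, 'bird': 2, 'or': 2}
Checking each candidate word (with clipping):
  'or' -> in reference (ref count 2, used 1/2) -> match (matches: 1)
  'fish' -> not in reference -> no match (matches: 1)
  'or' -> in reference (ref count 2, used 2/2) -> match (matches: 2)
  'bird' -> in reference (ref count 2, used 1/2) -> match (matches: 3)
  'already' -> in reference (ref count 2, used 1/2) -> match (matches: 4)
  'or' -> ref count 2 already used up (2/2) -> clipped, no match (matches: 4)
  'fish' -> not in reference -> no match (matches: 4)
  'the' -> not in reference -> no match (matches: 4)
  'already' -> in reference (ref count 2, used 2/2) -> match (matches: 5)
Clipped matches: 5, Candidate length: 9
Precision = 5/9

5/9


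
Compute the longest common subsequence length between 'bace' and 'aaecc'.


DP table for LCS of 'bace' and 'aaecc':
       a  a  e  c  c
    0  0  0  0  0  0
  b 0  0  0  0  0  0
  a 0  1  1  1  1  1
  c 0  1  1  1  2  2
  e 0  1  1  2  2  2
LCS: 'ac'
LCS length = 2

2


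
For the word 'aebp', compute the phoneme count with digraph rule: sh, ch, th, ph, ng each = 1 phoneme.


Parsing 'aebp' greedily, digraphs first:
  'a' -> vowel phoneme (phonemes so far: 1)
  'e' -> vowel phoneme (phonemes so far: 2)
  'b' -> consonant phoneme (phonemes so far: 3)
  'p' -> consonant phoneme (phonemes so far: 4)
Total phonemes: 4

4


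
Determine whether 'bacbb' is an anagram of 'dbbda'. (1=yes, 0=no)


Sort characters of 'bacbb': 'abbbc'
Sort characters of 'dbbda': 'abbdd'
Sorted forms differ -> they are NOT anagrams
Result: 0

0


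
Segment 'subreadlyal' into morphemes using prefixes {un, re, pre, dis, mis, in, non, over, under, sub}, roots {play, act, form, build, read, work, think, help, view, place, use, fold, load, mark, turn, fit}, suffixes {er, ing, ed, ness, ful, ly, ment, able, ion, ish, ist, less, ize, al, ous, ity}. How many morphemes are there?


Segmenting 'subreadlyal' against the inventory:
  'sub' -> prefix (morpheme 1)
  'read' -> root (morpheme 2)
  'ly' -> suffix (morpheme 3)
  'al' -> suffix (morpheme 4)
Total morphemes: 4

4


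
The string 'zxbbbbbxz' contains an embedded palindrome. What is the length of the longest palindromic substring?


Scanning 'zxbbbbbxz' for palindromic substrings.
Substring at positions 0-8: 'zxbbbbbxz'.
Check: reverse('zxbbbbbxz') = 'zxbbbbbxz' -> palindrome confirmed.
No longer palindromic substring exists; longest length = 9

9


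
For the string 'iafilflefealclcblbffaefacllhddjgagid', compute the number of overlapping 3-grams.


String 'iafilflefealclcblbffaefacllhddjgagid' has length L = 36.
Number of overlapping n-grams = L - n + 1
Substituting: 36 - 3 + 1 = 34

34


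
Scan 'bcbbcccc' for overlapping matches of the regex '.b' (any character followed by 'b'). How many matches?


Pattern: .b means any character followed by 'b'.
Scanning 'bcbbcccc' position-by-position:
  Pos 0: window 'bc' -> no
  Pos 1: window 'cb' -> MATCH
  Pos 2: window 'bb' -> MATCH
  Pos 3: window 'bc' -> no
  Pos 4: window 'cc' -> no
  Pos 5: window 'cc' -> no
  Pos 6: window 'cc' -> no
  Pos 7: window 'c' -> no
Total matches: 2

2


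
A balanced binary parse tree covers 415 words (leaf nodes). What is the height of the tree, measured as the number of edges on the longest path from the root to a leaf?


In a balanced binary tree with n leaves the deepest leaf is ceil(log2(n)) edges below the root.
log2(415) = 8.6970
ceil(8.6970) = 9
height (edges) = 9

9


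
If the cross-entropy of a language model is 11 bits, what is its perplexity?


Perplexity formula: PP = 2^H
H = 11
PP = 2^11
PP = 2^11 = 2048

2048


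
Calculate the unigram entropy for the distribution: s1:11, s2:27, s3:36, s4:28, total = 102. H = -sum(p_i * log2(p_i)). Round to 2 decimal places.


Computing entropy H = -sum(p_i * log2(p_i)):
  s1: p = 11/102 = 0.1078, -p*log2(p) = 0.3465
  s2: p = 27/102 = 0.2647, -p*log2(p) = 0.5076
  s3: p = 36/102 = 0.3529, -p*log2(p) = 0.5303
  s4: p = 28/102 = 0.2745, -p*log2(p) = 0.5120
H = sum of terms = 1.8964
Rounded to 2 decimals: 1.90

1.90


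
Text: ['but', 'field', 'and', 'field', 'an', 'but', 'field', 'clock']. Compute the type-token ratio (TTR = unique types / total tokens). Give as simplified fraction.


Tokens: 8
Unique types: ('an', 'and', 'but', 'clock', 'field') = 5
TTR = 5/8
Already in lowest terms.

5/8


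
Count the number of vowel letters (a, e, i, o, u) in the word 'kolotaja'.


Scanning each character of 'kolotaja':
  Position 1: 'k' -> consonant (running count: 0)
  Position 2: 'o' -> vowel (running count: 1)
  Position 3: 'l' -> consonant (running count: 1)
  Position 4: 'o' -> vowel (running count: 2)
  Position 5: 't' -> consonant (running count: 2)
  Position 6: 'a' -> vowel (running count: 3)
  Position 7: 'j' -> consonant (running count: 3)
  Position 8: 'a' -> vowel (running count: 4)
Total vowels: 4

4


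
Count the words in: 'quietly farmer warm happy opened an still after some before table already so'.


Counting words by splitting on spaces:
  Word 1: 'quietly'
  Word 2: 'farmer'
  Word 3: 'warm'
  Word 4: 'happy'
  Word 5: 'opened'
  Word 6: 'an'
  Word 7: 'still'
  Word 8: 'after'
  Word 9: 'some'
  Word 10: 'before'
  Word 11: 'table'
  Word 12: 'already'
  Word 13: 'so'
Total words: 13

13


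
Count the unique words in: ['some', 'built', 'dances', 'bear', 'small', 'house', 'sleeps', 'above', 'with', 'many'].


Listing all tokens and tracking unique types:
  Token 1: 'some' -> NEW (unique so far: 1)
  Token 2: 'built' -> NEW (unique so far: 2)
  Token 3: 'dances' -> NEW (unique so far: 3)
  Token 4: 'bear' -> NEW (unique so far: 4)
  Token 5: 'small' -> NEW (unique so far: 5)
  Token 6: 'house' -> NEW (unique so far: 6)
  Token 7: 'sleeps' -> NEW (unique so far: 7)
  Token 8: 'above' -> NEW (unique so far: 8)
  Token 9: 'with' -> NEW (unique so far: 9)
  Token 10: 'many' -> NEW (unique so far: 10)
Unique types: ('above', 'bear', 'built', 'dances', 'house', 'many', 'sleeps', 'small', 'some', 'with')
Vocabulary size: 10

10


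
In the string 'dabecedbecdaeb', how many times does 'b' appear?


Scanning 'dabecedbecdaeb' for 'b':
  Position 2: 'b' -> MATCH (count: 1)
  Position 7: 'b' -> MATCH (count: 2)
  Position 13: 'b' -> MATCH (count: 3)
Total occurrences of 'b': 3

3


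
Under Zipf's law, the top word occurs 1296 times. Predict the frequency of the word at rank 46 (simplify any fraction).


Zipf's law: freq(rank) = f1 / rank
f1 = 1296, rank = 46
freq = 1296 / 46
GCD(1296, 46) = 2
Simplified: 648/23

648/23


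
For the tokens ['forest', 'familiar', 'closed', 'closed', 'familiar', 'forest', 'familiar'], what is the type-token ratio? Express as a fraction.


Tokens: 7
Unique types: ('closed', 'familiar', 'forest') = 3
TTR = 3/7
Already in lowest terms.

3/7


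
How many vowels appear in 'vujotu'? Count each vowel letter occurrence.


Scanning each character of 'vujotu':
  Position 1: 'v' -> consonant (running count: 0)
  Position 2: 'u' -> vowel (running count: 1)
  Position 3: 'j' -> consonant (running count: 1)
  Position 4: 'o' -> vowel (running count: 2)
  Position 5: 't' -> consonant (running count: 2)
  Position 6: 'u' -> vowel (running count: 3)
Total vowels: 3

3


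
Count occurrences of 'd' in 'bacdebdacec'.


Scanning 'bacdebdacec' for 'd':
  Position 3: 'd' -> MATCH (count: 1)
  Position 6: 'd' -> MATCH (count: 2)
Total occurrences of 'd': 2

2


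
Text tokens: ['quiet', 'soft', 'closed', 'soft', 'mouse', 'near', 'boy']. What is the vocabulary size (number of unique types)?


Listing all tokens and tracking unique types:
  Token 1: 'quiet' -> NEW (unique so far: 1)
  Token 2: 'soft' -> NEW (unique so far: 2)
  Token 3: 'closed' -> NEW (unique so far: 3)
  Token 4: 'soft' -> duplicate (unique so far: 3)
  Token 5: 'mouse' -> NEW (unique so far: 4)
  Token 6: 'near' -> NEW (unique so far: 5)
  Token 7: 'boy' -> NEW (unique so far: 6)
Unique types: ('boy', 'closed', 'mouse', 'near', 'quiet', 'soft')
Vocabulary size: 6

6


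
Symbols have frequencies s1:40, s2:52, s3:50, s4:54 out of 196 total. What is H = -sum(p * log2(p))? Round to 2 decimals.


Computing entropy H = -sum(p_i * log2(p_i)):
  s1: p = 40/196 = 0.2041, -p*log2(p) = 0.4679
  s2: p = 52/196 = 0.2653, -p*log2(p) = 0.5079
  s3: p = 50/196 = 0.2551, -p*log2(p) = 0.5028
  s4: p = 54/196 = 0.2755, -p*log2(p) = 0.5124
H = sum of terms = 1.9910
Rounded to 2 decimals: 1.99

1.99


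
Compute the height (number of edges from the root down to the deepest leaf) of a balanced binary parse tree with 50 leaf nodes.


In a balanced binary tree with n leaves the deepest leaf is ceil(log2(n)) edges below the root.
log2(50) = 5.6439
ceil(5.6439) = 6
height (edges) = 6

6


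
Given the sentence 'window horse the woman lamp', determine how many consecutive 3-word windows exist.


Word trigrams from [5] words:
  Trigram 1: (window horse the)
  Trigram 2: (horse the woman)
  Trigram 3: (the woman lamp)
Total word trigrams: 5 - 2 = 3

3


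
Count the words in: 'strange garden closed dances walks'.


Counting words by splitting on spaces:
  Word 1: 'strange'
  Word 2: 'garden'
  Word 3: 'closed'
  Word 4: 'dances'
  Word 5: 'walks'
Total words: 5

5


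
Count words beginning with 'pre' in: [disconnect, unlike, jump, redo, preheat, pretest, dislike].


Checking each word for prefix 'pre':
  'disconnect' -> no (count: 0)
  'unlike' -> no (count: 0)
  'jump' -> no (count: 0)
  'redo' -> no (count: 0)
  'preheat' -> YES, starts with 'pre' (count: 1)
  'pretest' -> YES, starts with 'pre' (count: 2)
  'dislike' -> no (count: 2)
Total with prefix 'pre': 2

2


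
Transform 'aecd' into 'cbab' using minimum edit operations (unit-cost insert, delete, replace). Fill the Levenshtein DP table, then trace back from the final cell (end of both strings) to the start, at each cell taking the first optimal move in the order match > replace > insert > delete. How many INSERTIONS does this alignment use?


Edit distance = 4. Backtracking from cell (4, 4) with preference match > replace > insert > delete,
then listing the resulting alignment 'aecd' -> 'cbab' left to right:
  Step 1: replace a->c
  Step 2: replace e->b
  Step 3: replace c->a
  Step 4: replace d->b
Total insertions: 0

0


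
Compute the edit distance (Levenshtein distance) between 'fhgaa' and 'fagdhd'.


Building DP table for s1='fhgaa' (len 5) and s2='fagdhd' (len 6):
       f  a  g  d  h  d
    0  1  2  3  4  5  6
  f 1  0  1  2  3  4  5
  h 2  1  1  2  3  3  4
  g 3  2  2  1  2  3  4
  a 4  3  2  2  2  3  4
  a 5  4  3  3  3  3  4
Edit distance = dp[5][6] = 4

4


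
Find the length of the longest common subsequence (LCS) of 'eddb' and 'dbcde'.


DP table for LCS of 'eddb' and 'dbcde':
       d  b  c  d  e
    0  0  0  0  0  0
  e 0  0  0  0  0  1
  d 0  1  1  1  1  1
  d 0  1  1  1  2  2
  b 0  1  2  2  2  2
LCS: 'dd'
LCS length = 2

2


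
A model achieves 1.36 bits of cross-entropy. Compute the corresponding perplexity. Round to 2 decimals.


Perplexity formula: PP = 2^H
H = 1.36
PP = 2^1.36
Decompose: 2^1.36 = 2^1 * 2^0.36
2^1 = 2, 2^0.36 ~ 1.2834259
PP ~ 2 * 1.2834259 = 2.5668518
Rounded to 2 decimals: 2.57

2.57


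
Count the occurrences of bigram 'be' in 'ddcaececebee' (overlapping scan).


Scanning 'ddcaececebee' for bigram 'be':
  Position 0: 'dd' -> no
  Position 1: 'dc' -> no
  Position 2: 'ca' -> no
  Position 3: 'ae' -> no
  Position 4: 'ec' -> no
  Position 5: 'ce' -> no
  Position 6: 'ec' -> no
  Position 7: 'ce' -> no
  Position 8: 'eb' -> no
  Position 9: 'be' -> MATCH
  Position 10: 'ee' -> no
Total matches: 1

1


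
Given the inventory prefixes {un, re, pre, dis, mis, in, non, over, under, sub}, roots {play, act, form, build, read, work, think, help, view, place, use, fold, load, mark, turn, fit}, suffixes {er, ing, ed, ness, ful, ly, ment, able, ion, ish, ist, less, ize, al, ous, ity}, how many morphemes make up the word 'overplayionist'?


Segmenting 'overplayionist' against the inventory:
  'over' -> prefix (morpheme 1)
  'play' -> root (morpheme 2)
  'ion' -> suffix (morpheme 3)
  'ist' -> suffix (morpheme 4)
Total morphemes: 4

4


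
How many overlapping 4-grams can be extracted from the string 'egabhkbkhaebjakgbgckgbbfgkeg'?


String 'egabhkbkhaebjakgbgckgbbfgkeg' has length L = 28.
Number of overlapping n-grams = L - n + 1
Substituting: 28 - 4 + 1 = 25

25


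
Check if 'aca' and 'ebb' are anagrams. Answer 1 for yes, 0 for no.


Sort characters of 'aca': 'aac'
Sort characters of 'ebb': 'bbe'
Sorted forms differ -> they are NOT anagrams
Result: 0

0


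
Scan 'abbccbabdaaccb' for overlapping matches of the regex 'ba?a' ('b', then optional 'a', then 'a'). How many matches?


Pattern: ba?a means 'b', then optional 'a', then 'a'.
Scanning 'abbccbabdaaccb' position-by-position:
  Pos 0: window 'abb' -> no
  Pos 1: window 'bbc' -> no
  Pos 2: window 'bcc' -> no
  Pos 3: window 'ccb' -> no
  Pos 4: window 'cba' -> no
  Pos 5: window 'bab' -> MATCH
  Pos 6: window 'abd' -> no
  Pos 7: window 'bda' -> no
  Pos 8: window 'daa' -> no
  Pos 9: window 'aac' -> no
  Pos 10: window 'acc' -> no
  Pos 11: window 'ccb' -> no
  Pos 12: window 'cb' -> no
  Pos 13: window 'b' -> no
Total matches: 1

1


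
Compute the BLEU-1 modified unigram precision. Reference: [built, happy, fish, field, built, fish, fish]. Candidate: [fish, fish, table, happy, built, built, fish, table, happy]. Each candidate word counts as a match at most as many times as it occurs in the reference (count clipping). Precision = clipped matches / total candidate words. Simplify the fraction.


Reference word counts: {'built': 2, 'field': 1, 'fish': 3, 'happy': 1}
Checking each candidate word (with clipping):
  'fish' -> in reference (ref count 3, used 1/3) -> match (matches: 1)
  'fish' -> in reference (ref count 3, used 2/3) -> match (matches: 2)
  'table' -> not in reference -> no match (matches: 2)
  'happy' -> in reference (ref count 1, used 1/1) -> match (matches: 3)
  'built' -> in reference (ref count 2, used 1/2) -> match (matches: 4)
  'built' -> in reference (ref count 2, used 2/2) -> match (matches: 5)
  'fish' -> in reference (ref count 3, used 3/3) -> match (matches: 6)
  'table' -> not in reference -> no match (matches: 6)
  'happy' -> ref count 1 already used up (1/1) -> clipped, no match (matches: 6)
Clipped matches: 6, Candidate length: 9
Precision = 6/9 = 2/3

2/3


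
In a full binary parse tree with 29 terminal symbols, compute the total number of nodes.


Leaf nodes (terminals): 29
Internal nodes = n - 1 = 29 - 1 = 28
Total = leaves + internal = 29 + 28 = 57

57


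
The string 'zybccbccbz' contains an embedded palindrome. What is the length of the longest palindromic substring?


Scanning 'zybccbccbz' for palindromic substrings.
Substring at positions 2-8: 'bccbccb'.
Check: reverse('bccbccb') = 'bccbccb' -> palindrome confirmed.
Neighbouring characters ('y' / 'z') break symmetry, so it cannot extend further.
No longer palindromic substring exists; longest length = 7

7


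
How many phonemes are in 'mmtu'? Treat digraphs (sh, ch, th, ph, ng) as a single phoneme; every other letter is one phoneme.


Parsing 'mmtu' greedily, digraphs first:
  'm' -> consonant phoneme (phonemes so far: 1)
  'm' -> consonant phoneme (phonemes so far: 2)
  't' -> consonant phoneme (phonemes so far: 3)
  'u' -> vowel phoneme (phonemes so far: 4)
Total phonemes: 4

4


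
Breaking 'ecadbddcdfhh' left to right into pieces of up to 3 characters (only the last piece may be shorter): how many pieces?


'ecadbddcdfhh' has 12 characters.
Chunking with max size 3:
  Chunk 1: 'eca' (positions 0-2)
  Chunk 2: 'dbd' (positions 3-5)
  Chunk 3: 'dcd' (positions 6-8)
  Chunk 4: 'fhh' (positions 9-11)
Total chunks: ceil(12 / 3) = 4

4


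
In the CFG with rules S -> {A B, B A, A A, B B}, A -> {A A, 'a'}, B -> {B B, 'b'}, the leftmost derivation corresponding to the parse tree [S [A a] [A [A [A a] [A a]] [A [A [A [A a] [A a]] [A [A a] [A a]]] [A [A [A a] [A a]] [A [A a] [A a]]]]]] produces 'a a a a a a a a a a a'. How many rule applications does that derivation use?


Every bracketed nonterminal node [X ...] in the tree is produced by exactly one rule application.
Reading the tree off as a leftmost derivation:
  Step 1: S  =>  A A   (applied S -> A A)
  Step 2: A A  =>  a A   (applied A -> a)
  Step 3: a A  =>  a A A   (applied A -> A A)
  Step 4: a A A  =>  a A A A   (applied A -> A A)
  Step 5: a A A A  =>  a a A A   (applied A -> a)
  Step 6: a a A A  =>  a a a A   (applied A -> a)
  Step 7: a a a A  =>  a a a A A   (applied A -> A A)
  Step 8: a a a A A  =>  a a a A A A   (applied A -> A A)
  Step 9: a a a A A A  =>  a a a A A A A   (applied A -> A A)
  Step 10: a a a A A A A  =>  a a a a A A A   (applied A -> a)
  Step 11: a a a a A A A  =>  a a a a a A A   (applied A -> a)
  Step 12: a a a a a A A  =>  a a a a a A A A   (applied A -> A A)
  Step 13: a a a a a A A A  =>  a a a a a a A A   (applied A -> a)
  Step 14: a a a a a a A A  =>  a a a a a a a A   (applied A -> a)
  Step 15: a a a a a a a A  =>  a a a a a a a A A   (applied A -> A A)
  Step 16: a a a a a a a A A  =>  a a a a a a a A A A   (applied A -> A A)
  Step 17: a a a a a a a A A A  =>  a a a a a a a a A A   (applied A -> a)
  Step 18: a a a a a a a a A A  =>  a a a a a a a a a A   (applied A -> a)
  Step 19: a a a a a a a a a A  =>  a a a a a a a a a A A   (applied A -> A A)
  Step 20: a a a a a a a a a A A  =>  a a a a a a a a a a A   (applied A -> a)
  Step 21: a a a a a a a a a a A  =>  a a a a a a a a a a a   (applied A -> a)
Final yield: a a a a a a a a a a a
Total rewrite steps: 21

21


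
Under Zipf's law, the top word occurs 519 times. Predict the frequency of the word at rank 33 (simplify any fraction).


Zipf's law: freq(rank) = f1 / rank
f1 = 519, rank = 33
freq = 519 / 33
GCD(519, 33) = 3
Simplified: 173/11

173/11


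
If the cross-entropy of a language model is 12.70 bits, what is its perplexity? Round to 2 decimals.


Perplexity formula: PP = 2^H
H = 12.70
PP = 2^12.70
Decompose: 2^12.70 = 2^12 * 2^0.70
2^12 = 4096, 2^0.70 ~ 1.6245048
PP ~ 4096 * 1.6245048 = 6653.9716608
Rounded to 2 decimals: 6653.97

6653.97


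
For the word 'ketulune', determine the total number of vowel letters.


Scanning each character of 'ketulune':
  Position 1: 'k' -> consonant (running count: 0)
  Position 2: 'e' -> vowel (running count: 1)
  Position 3: 't' -> consonant (running count: 1)
  Position 4: 'u' -> vowel (running count: 2)
  Position 5: 'l' -> consonant (running count: 2)
  Position 6: 'u' -> vowel (running count: 3)
  Position 7: 'n' -> consonant (running count: 3)
  Position 8: 'e' -> vowel (running count: 4)
Total vowels: 4

4


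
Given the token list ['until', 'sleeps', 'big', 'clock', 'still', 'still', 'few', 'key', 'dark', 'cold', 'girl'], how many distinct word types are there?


Listing all tokens and tracking unique types:
  Token 1: 'until' -> NEW (unique so far: 1)
  Token 2: 'sleeps' -> NEW (unique so far: 2)
  Token 3: 'big' -> NEW (unique so far: 3)
  Token 4: 'clock' -> NEW (unique so far: 4)
  Token 5: 'still' -> NEW (unique so far: 5)
  Token 6: 'still' -> duplicate (unique so far: 5)
  Token 7: 'few' -> NEW (unique so far: 6)
  Token 8: 'key' -> NEW (unique so far: 7)
  Token 9: 'dark' -> NEW (unique so far: 8)
  Token 10: 'cold' -> NEW (unique so far: 9)
  Token 11: 'girl' -> NEW (unique so far: 10)
Unique types: ('big', 'clock', 'cold', 'dark', 'few', 'girl', 'key', 'sleeps', 'still', 'until')
Vocabulary size: 10

10


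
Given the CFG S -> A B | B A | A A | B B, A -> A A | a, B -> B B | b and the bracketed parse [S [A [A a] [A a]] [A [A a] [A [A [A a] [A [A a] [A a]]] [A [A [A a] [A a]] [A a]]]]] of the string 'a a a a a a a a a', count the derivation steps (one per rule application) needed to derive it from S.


Every bracketed nonterminal node [X ...] in the tree is produced by exactly one rule application.
Reading the tree off as a leftmost derivation:
  Step 1: S  =>  A A   (applied S -> A A)
  Step 2: A A  =>  A A A   (applied A -> A A)
  Step 3: A A A  =>  a A A   (applied A -> a)
  Step 4: a A A  =>  a a A   (applied A -> a)
  Step 5: a a A  =>  a a A A   (applied A -> A A)
  Step 6: a a A A  =>  a a a A   (applied A -> a)
  Step 7: a a a A  =>  a a a A A   (applied A -> A A)
  Step 8: a a a A A  =>  a a a A A A   (applied A -> A A)
  Step 9: a a a A A A  =>  a a a a A A   (applied A -> a)
  Step 10: a a a a A A  =>  a a a a A A A   (applied A -> A A)
  Step 11: a a a a A A A  =>  a a a a a A A   (applied A -> a)
  Step 12: a a a a a A A  =>  a a a a a a A   (applied A -> a)
  Step 13: a a a a a a A  =>  a a a a a a A A   (applied A -> A A)
  Step 14: a a a a a a A A  =>  a a a a a a A A A   (applied A -> A A)
  Step 15: a a a a a a A A A  =>  a a a a a a a A A   (applied A -> a)
  Step 16: a a a a a a a A A  =>  a a a a a a a a A   (applied A -> a)
  Step 17: a a a a a a a a A  =>  a a a a a a a a a   (applied A -> a)
Final yield: a a a a a a a a a
Total rewrite steps: 17

17


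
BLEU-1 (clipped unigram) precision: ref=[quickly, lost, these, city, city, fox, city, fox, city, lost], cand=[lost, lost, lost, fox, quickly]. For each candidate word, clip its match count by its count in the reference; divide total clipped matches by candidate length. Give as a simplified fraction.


Reference word counts: {'city': 4, 'fox': 2, 'lost': 2, 'quickly': 1, 'these': 1}
Checking each candidate word (with clipping):
  'lost' -> in reference (ref count 2, used 1/2) -> match (matches: 1)
  'lost' -> in reference (ref count 2, used 2/2) -> match (matches: 2)
  'lost' -> ref count 2 already used up (2/2) -> clipped, no match (matches: 2)
  'fox' -> in reference (ref count 2, used 1/2) -> match (matches: 3)
  'quickly' -> in reference (ref count 1, used 1/1) -> match (matches: 4)
Clipped matches: 4, Candidate length: 5
Precision = 4/5

4/5


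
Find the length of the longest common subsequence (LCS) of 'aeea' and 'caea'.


DP table for LCS of 'aeea' and 'caea':
       c  a  e  a
    0  0  0  0  0
  a 0  0  1  1  1
  e 0  0  1  2  2
  e 0  0  1  2  2
  a 0  0  1  2  3
LCS: 'aea'
LCS length = 3

3


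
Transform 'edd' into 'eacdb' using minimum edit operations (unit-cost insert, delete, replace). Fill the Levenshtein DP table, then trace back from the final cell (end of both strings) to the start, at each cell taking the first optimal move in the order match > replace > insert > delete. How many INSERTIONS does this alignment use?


Edit distance = 3. Backtracking from cell (3, 5) with preference match > replace > insert > delete,
then listing the resulting alignment 'edd' -> 'eacdb' left to right:
  Step 1: keep 'e'
  Step 2: insert 'a' [insertion #1]
  Step 3: insert 'c' [insertion #2]
  Step 4: keep 'd'
  Step 5: replace d->b
Total insertions: 2

2


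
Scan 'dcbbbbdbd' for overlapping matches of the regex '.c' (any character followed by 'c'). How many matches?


Pattern: .c means any character followed by 'c'.
Scanning 'dcbbbbdbd' position-by-position:
  Pos 0: window 'dc' -> MATCH
  Pos 1: window 'cb' -> no
  Pos 2: window 'bb' -> no
  Pos 3: window 'bb' -> no
  Pos 4: window 'bb' -> no
  Pos 5: window 'bd' -> no
  Pos 6: window 'db' -> no
  Pos 7: window 'bd' -> no
  Pos 8: window 'd' -> no
Total matches: 1

1


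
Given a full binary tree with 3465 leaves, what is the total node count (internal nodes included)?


Leaf nodes (terminals): 3465
Internal nodes = n - 1 = 3465 - 1 = 3464
Total = leaves + internal = 3465 + 3464 = 6929

6929


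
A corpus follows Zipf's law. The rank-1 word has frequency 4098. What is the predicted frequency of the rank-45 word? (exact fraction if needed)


Zipf's law: freq(rank) = f1 / rank
f1 = 4098, rank = 45
freq = 4098 / 45
GCD(4098, 45) = 3
Simplified: 1366/15

1366/15


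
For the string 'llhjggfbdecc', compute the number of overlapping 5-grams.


String 'llhjggfbdecc' has length L = 12.
Number of overlapping n-grams = L - n + 1
Substituting: 12 - 5 + 1 = 8

8


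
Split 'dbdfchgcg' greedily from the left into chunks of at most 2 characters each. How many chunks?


'dbdfchgcg' has 9 characters.
Chunking with max size 2:
  Chunk 1: 'db' (positions 0-1)
  Chunk 2: 'df' (positions 2-3)
  Chunk 3: 'ch' (positions 4-5)
  Chunk 4: 'gc' (positions 6-7)
  Chunk 5: 'g' (positions 8-8)
Total chunks: ceil(9 / 2) = 5

5


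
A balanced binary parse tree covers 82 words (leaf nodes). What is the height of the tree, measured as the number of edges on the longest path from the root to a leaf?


In a balanced binary tree with n leaves the deepest leaf is ceil(log2(n)) edges below the root.
log2(82) = 6.3576
ceil(6.3576) = 7
height (edges) = 7

7


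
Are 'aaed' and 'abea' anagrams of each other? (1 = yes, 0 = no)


Sort characters of 'aaed': 'aade'
Sort characters of 'abea': 'aabe'
Sorted forms differ -> they are NOT anagrams
Result: 0

0


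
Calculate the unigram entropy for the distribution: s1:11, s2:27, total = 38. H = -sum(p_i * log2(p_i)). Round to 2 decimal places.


Computing entropy H = -sum(p_i * log2(p_i)):
  s1: p = 11/38 = 0.2895, -p*log2(p) = 0.5177
  s2: p = 27/38 = 0.7105, -p*log2(p) = 0.3503
H = sum of terms = 0.8680
Rounded to 2 decimals: 0.87

0.87


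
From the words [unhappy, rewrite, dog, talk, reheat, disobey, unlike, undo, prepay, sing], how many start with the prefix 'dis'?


Checking each word for prefix 'dis':
  'unhappy' -> no (count: 0)
  'rewrite' -> no (count: 0)
  'dog' -> no (count: 0)
  'talk' -> no (count: 0)
  'reheat' -> no (count: 0)
  'disobey' -> YES, starts with 'dis' (count: 1)
  'unlike' -> no (count: 1)
  'undo' -> no (count: 1)
  'prepay' -> no (count: 1)
  'sing' -> no (count: 1)
Total with prefix 'dis': 1

1


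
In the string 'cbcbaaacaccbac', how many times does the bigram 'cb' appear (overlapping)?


Scanning 'cbcbaaacaccbac' for bigram 'cb':
  Position 0: 'cb' -> MATCH
  Position 1: 'bc' -> no
  Position 2: 'cb' -> MATCH
  Position 3: 'ba' -> no
  Position 4: 'aa' -> no
  Position 5: 'aa' -> no
  Position 6: 'ac' -> no
  Position 7: 'ca' -> no
  Position 8: 'ac' -> no
  Position 9: 'cc' -> no
  Position 10: 'cb' -> MATCH
  Position 11: 'ba' -> no
  Position 12: 'ac' -> no
Total matches: 3

3


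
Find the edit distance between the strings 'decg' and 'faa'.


Building DP table for s1='decg' (len 4) and s2='faa' (len 3):
       f  a  a
    0  1  2  3
  d 1  1  2  3
  e 2  2  2  3
  c 3  3  3  3
  g 4  4  4  4
Edit distance = dp[4][3] = 4

4


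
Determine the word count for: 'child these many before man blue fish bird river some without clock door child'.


Counting words by splitting on spaces:
  Word 1: 'child'
  Word 2: 'these'
  Word 3: 'many'
  Word 4: 'before'
  Word 5: 'man'
  Word 6: 'blue'
  Word 7: 'fish'
  Word 8: 'bird'
  Word 9: 'river'
  Word 10: 'some'
  Word 11: 'without'
  Word 12: 'clock'
  Word 13: 'door'
  Word 14: 'child'
Total words: 14

14


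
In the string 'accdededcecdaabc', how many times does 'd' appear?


Scanning 'accdededcecdaabc' for 'd':
  Position 3: 'd' -> MATCH (count: 1)
  Position 5: 'd' -> MATCH (count: 2)
  Position 7: 'd' -> MATCH (count: 3)
  Position 11: 'd' -> MATCH (count: 4)
Total occurrences of 'd': 4

4


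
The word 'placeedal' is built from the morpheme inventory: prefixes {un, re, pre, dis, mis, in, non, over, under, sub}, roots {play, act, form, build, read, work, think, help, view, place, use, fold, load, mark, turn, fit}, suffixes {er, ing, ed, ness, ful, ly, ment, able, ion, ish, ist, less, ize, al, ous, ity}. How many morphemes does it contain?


Segmenting 'placeedal' against the inventory:
  'place' -> root (morpheme 1)
  'ed' -> suffix (morpheme 2)
  'al' -> suffix (morpheme 3)
Total morphemes: 3

3


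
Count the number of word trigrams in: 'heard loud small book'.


Word trigrams from [4] words:
  Trigram 1: (heard loud small)
  Trigram 2: (loud small book)
Total word trigrams: 4 - 2 = 2

2


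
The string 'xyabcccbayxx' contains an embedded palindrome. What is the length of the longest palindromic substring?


Scanning 'xyabcccbayxx' for palindromic substrings.
Substring at positions 0-10: 'xyabcccbayx'.
Check: reverse('xyabcccbayx') = 'xyabcccbayx' -> palindrome confirmed.
Neighbouring characters ('-' / 'x') break symmetry, so it cannot extend further.
No longer palindromic substring exists; longest length = 11

11


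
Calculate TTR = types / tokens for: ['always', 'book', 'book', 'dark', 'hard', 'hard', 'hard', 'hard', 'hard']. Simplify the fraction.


Tokens: 9
Unique types: ('always', 'book', 'dark', 'hard') = 4
TTR = 4/9
Already in lowest terms.

4/9


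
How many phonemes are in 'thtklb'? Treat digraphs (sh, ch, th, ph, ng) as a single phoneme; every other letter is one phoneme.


Parsing 'thtklb' greedily, digraphs first:
  'th' -> digraph (1 consonant phoneme) (phonemes so far: 1)
  't' -> consonant phoneme (phonemes so far: 2)
  'k' -> consonant phoneme (phonemes so far: 3)
  'l' -> consonant phoneme (phonemes so far: 4)
  'b' -> consonant phoneme (phonemes so far: 5)
Total phonemes: 5

5


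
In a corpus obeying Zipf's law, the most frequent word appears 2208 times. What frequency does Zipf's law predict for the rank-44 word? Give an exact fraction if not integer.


Zipf's law: freq(rank) = f1 / rank
f1 = 2208, rank = 44
freq = 2208 / 44
GCD(2208, 44) = 4
Simplified: 552/11

552/11


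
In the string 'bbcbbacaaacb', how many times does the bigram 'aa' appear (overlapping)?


Scanning 'bbcbbacaaacb' for bigram 'aa':
  Position 0: 'bb' -> no
  Position 1: 'bc' -> no
  Position 2: 'cb' -> no
  Position 3: 'bb' -> no
  Position 4: 'ba' -> no
  Position 5: 'ac' -> no
  Position 6: 'ca' -> no
  Position 7: 'aa' -> MATCH
  Position 8: 'aa' -> MATCH
  Position 9: 'ac' -> no
  Position 10: 'cb' -> no
Total matches: 2

2
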